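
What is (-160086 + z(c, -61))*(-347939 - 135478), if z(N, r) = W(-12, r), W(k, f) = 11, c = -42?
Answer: 77382976275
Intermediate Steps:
z(N, r) = 11
(-160086 + z(c, -61))*(-347939 - 135478) = (-160086 + 11)*(-347939 - 135478) = -160075*(-483417) = 77382976275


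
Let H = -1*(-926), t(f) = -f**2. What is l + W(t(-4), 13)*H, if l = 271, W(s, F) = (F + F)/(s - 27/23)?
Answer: -446703/395 ≈ -1130.9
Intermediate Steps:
W(s, F) = 2*F/(-27/23 + s) (W(s, F) = (2*F)/(s - 27*1/23) = (2*F)/(s - 27/23) = (2*F)/(-27/23 + s) = 2*F/(-27/23 + s))
H = 926
l + W(t(-4), 13)*H = 271 + (46*13/(-27 + 23*(-1*(-4)**2)))*926 = 271 + (46*13/(-27 + 23*(-1*16)))*926 = 271 + (46*13/(-27 + 23*(-16)))*926 = 271 + (46*13/(-27 - 368))*926 = 271 + (46*13/(-395))*926 = 271 + (46*13*(-1/395))*926 = 271 - 598/395*926 = 271 - 553748/395 = -446703/395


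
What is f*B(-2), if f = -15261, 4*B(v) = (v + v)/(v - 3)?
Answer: -15261/5 ≈ -3052.2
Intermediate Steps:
B(v) = v/(2*(-3 + v)) (B(v) = ((v + v)/(v - 3))/4 = ((2*v)/(-3 + v))/4 = (2*v/(-3 + v))/4 = v/(2*(-3 + v)))
f*B(-2) = -15261*(-2)/(2*(-3 - 2)) = -15261*(-2)/(2*(-5)) = -15261*(-2)*(-1)/(2*5) = -15261*⅕ = -15261/5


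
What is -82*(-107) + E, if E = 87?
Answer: 8861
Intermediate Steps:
-82*(-107) + E = -82*(-107) + 87 = 8774 + 87 = 8861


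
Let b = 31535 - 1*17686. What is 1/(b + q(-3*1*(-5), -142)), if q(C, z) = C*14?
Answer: 1/14059 ≈ 7.1129e-5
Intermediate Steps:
q(C, z) = 14*C
b = 13849 (b = 31535 - 17686 = 13849)
1/(b + q(-3*1*(-5), -142)) = 1/(13849 + 14*(-3*1*(-5))) = 1/(13849 + 14*(-3*(-5))) = 1/(13849 + 14*15) = 1/(13849 + 210) = 1/14059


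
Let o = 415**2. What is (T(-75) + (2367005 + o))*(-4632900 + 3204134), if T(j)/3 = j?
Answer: -3627644017830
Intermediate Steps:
T(j) = 3*j
o = 172225
(T(-75) + (2367005 + o))*(-4632900 + 3204134) = (3*(-75) + (2367005 + 172225))*(-4632900 + 3204134) = (-225 + 2539230)*(-1428766) = 2539005*(-1428766) = -3627644017830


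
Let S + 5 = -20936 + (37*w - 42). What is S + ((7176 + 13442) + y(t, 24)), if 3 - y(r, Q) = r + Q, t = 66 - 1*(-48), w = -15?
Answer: -1055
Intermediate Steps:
t = 114 (t = 66 + 48 = 114)
S = -21538 (S = -5 + (-20936 + (37*(-15) - 42)) = -5 + (-20936 + (-555 - 42)) = -5 + (-20936 - 597) = -5 - 21533 = -21538)
y(r, Q) = 3 - Q - r (y(r, Q) = 3 - (r + Q) = 3 - (Q + r) = 3 + (-Q - r) = 3 - Q - r)
S + ((7176 + 13442) + y(t, 24)) = -21538 + ((7176 + 13442) + (3 - 1*24 - 1*114)) = -21538 + (20618 + (3 - 24 - 114)) = -21538 + (20618 - 135) = -21538 + 20483 = -1055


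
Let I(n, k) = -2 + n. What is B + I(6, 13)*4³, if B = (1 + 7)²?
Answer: 320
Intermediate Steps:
B = 64 (B = 8² = 64)
B + I(6, 13)*4³ = 64 + (-2 + 6)*4³ = 64 + 4*64 = 64 + 256 = 320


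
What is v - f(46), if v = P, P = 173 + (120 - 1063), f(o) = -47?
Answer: -723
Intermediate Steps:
P = -770 (P = 173 - 943 = -770)
v = -770
v - f(46) = -770 - 1*(-47) = -770 + 47 = -723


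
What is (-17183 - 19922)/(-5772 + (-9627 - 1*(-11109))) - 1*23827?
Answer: -20436145/858 ≈ -23818.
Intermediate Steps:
(-17183 - 19922)/(-5772 + (-9627 - 1*(-11109))) - 1*23827 = -37105/(-5772 + (-9627 + 11109)) - 23827 = -37105/(-5772 + 1482) - 23827 = -37105/(-4290) - 23827 = -37105*(-1/4290) - 23827 = 7421/858 - 23827 = -20436145/858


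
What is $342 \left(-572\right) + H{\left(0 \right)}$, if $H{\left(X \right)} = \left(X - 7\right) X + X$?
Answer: $-195624$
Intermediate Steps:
$H{\left(X \right)} = X + X \left(-7 + X\right)$ ($H{\left(X \right)} = \left(-7 + X\right) X + X = X \left(-7 + X\right) + X = X + X \left(-7 + X\right)$)
$342 \left(-572\right) + H{\left(0 \right)} = 342 \left(-572\right) + 0 \left(-6 + 0\right) = -195624 + 0 \left(-6\right) = -195624 + 0 = -195624$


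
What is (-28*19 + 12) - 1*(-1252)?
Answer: 732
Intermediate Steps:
(-28*19 + 12) - 1*(-1252) = (-532 + 12) + 1252 = -520 + 1252 = 732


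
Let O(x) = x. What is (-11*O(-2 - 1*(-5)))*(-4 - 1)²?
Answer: -825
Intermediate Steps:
(-11*O(-2 - 1*(-5)))*(-4 - 1)² = (-11*(-2 - 1*(-5)))*(-4 - 1)² = -11*(-2 + 5)*(-5)² = -11*3*25 = -33*25 = -825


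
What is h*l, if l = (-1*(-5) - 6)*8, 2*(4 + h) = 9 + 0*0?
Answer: -4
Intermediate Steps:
h = ½ (h = -4 + (9 + 0*0)/2 = -4 + (9 + 0)/2 = -4 + (½)*9 = -4 + 9/2 = ½ ≈ 0.50000)
l = -8 (l = (5 - 6)*8 = -1*8 = -8)
h*l = (½)*(-8) = -4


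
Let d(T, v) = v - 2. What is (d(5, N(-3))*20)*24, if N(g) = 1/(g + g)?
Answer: -1040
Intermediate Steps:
N(g) = 1/(2*g)
d(T, v) = -2 + v
(d(5, N(-3))*20)*24 = ((-2 + (½)/(-3))*20)*24 = ((-2 + (½)*(-⅓))*20)*24 = ((-2 - ⅙)*20)*24 = -13/6*20*24 = -130/3*24 = -1040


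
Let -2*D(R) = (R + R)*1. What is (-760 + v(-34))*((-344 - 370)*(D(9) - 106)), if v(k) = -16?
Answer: -63717360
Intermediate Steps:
D(R) = -R (D(R) = -(R + R)/2 = -2*R/2 = -R)
(-760 + v(-34))*((-344 - 370)*(D(9) - 106)) = (-760 - 16)*((-344 - 370)*(-1*9 - 106)) = -(-554064)*(-9 - 106) = -(-554064)*(-115) = -776*82110 = -63717360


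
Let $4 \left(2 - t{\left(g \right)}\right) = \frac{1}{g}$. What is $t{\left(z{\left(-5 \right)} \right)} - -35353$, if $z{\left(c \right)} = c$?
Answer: $\frac{707101}{20} \approx 35355.0$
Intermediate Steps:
$t{\left(g \right)} = 2 - \frac{1}{4 g}$
$t{\left(z{\left(-5 \right)} \right)} - -35353 = \left(2 - \frac{1}{4 \left(-5\right)}\right) - -35353 = \left(2 - - \frac{1}{20}\right) + 35353 = \left(2 + \frac{1}{20}\right) + 35353 = \frac{41}{20} + 35353 = \frac{707101}{20}$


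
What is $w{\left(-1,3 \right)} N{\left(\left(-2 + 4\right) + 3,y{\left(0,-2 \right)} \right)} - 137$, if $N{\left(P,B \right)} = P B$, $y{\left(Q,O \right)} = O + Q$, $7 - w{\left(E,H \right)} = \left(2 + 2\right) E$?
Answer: $-247$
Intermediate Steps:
$w{\left(E,H \right)} = 7 - 4 E$ ($w{\left(E,H \right)} = 7 - \left(2 + 2\right) E = 7 - 4 E$)
$N{\left(P,B \right)} = B P$
$w{\left(-1,3 \right)} N{\left(\left(-2 + 4\right) + 3,y{\left(0,-2 \right)} \right)} - 137 = \left(7 - -4\right) \left(-2 + 0\right) \left(\left(-2 + 4\right) + 3\right) - 137 = \left(7 + 4\right) \left(- 2 \left(2 + 3\right)\right) - 137 = 11 \left(\left(-2\right) 5\right) - 137 = 11 \left(-10\right) - 137 = -110 - 137 = -247$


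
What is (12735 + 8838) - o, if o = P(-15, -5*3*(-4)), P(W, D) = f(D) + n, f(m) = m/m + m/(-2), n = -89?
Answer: 21691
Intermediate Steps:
f(m) = 1 - m/2 (f(m) = 1 + m*(-½) = 1 - m/2)
P(W, D) = -88 - D/2 (P(W, D) = (1 - D/2) - 89 = -88 - D/2)
o = -118 (o = -88 - (-5*3)*(-4)/2 = -88 - (-15)*(-4)/2 = -88 - ½*60 = -88 - 30 = -118)
(12735 + 8838) - o = (12735 + 8838) - 1*(-118) = 21573 + 118 = 21691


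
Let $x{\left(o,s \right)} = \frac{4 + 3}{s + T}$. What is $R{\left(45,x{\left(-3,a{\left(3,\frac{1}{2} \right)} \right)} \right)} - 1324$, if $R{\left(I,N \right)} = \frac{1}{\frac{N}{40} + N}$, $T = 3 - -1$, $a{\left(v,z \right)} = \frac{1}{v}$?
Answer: $- \frac{1139444}{861} \approx -1323.4$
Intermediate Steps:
$T = 4$ ($T = 3 + 1 = 4$)
$x{\left(o,s \right)} = \frac{7}{4 + s}$ ($x{\left(o,s \right)} = \frac{4 + 3}{s + 4} = \frac{7}{4 + s}$)
$R{\left(I,N \right)} = \frac{40}{41 N}$ ($R{\left(I,N \right)} = \frac{1}{N \frac{1}{40} + N} = \frac{1}{\frac{N}{40} + N} = \frac{1}{\frac{41}{40} N} = \frac{40}{41 N}$)
$R{\left(45,x{\left(-3,a{\left(3,\frac{1}{2} \right)} \right)} \right)} - 1324 = \frac{40}{41 \frac{7}{4 + \frac{1}{3}}} - 1324 = \frac{40}{41 \frac{7}{\frac{13}{3}}} - 1324 = \frac{40}{41 \cdot 7 \cdot \frac{3}{13}} - 1324 = \frac{40}{41 \cdot \frac{21}{13}} - 1324 = \frac{40}{41} \cdot \frac{13}{21} - 1324 = \frac{520}{861} - 1324 = - \frac{1139444}{861}$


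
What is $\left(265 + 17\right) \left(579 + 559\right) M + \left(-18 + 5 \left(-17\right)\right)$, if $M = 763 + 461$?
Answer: $392801081$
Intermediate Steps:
$M = 1224$
$\left(265 + 17\right) \left(579 + 559\right) M + \left(-18 + 5 \left(-17\right)\right) = \left(265 + 17\right) \left(579 + 559\right) 1224 + \left(-18 + 5 \left(-17\right)\right) = 282 \cdot 1138 \cdot 1224 - 103 = 320916 \cdot 1224 - 103 = 392801184 - 103 = 392801081$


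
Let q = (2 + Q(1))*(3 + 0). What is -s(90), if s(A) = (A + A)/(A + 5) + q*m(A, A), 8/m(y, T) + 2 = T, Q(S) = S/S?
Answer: -567/209 ≈ -2.7129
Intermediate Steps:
Q(S) = 1
m(y, T) = 8/(-2 + T)
q = 9 (q = (2 + 1)*(3 + 0) = 3*3 = 9)
s(A) = 72/(-2 + A) + 2*A/(5 + A) (s(A) = (A + A)/(A + 5) + 9*(8/(-2 + A)) = (2*A)/(5 + A) + 72/(-2 + A) = 2*A/(5 + A) + 72/(-2 + A) = 72/(-2 + A) + 2*A/(5 + A))
-s(90) = -2*(180 + 36*90 + 90*(-2 + 90))/((-2 + 90)*(5 + 90)) = -2*(180 + 3240 + 90*88)/(88*95) = -2*(180 + 3240 + 7920)/(88*95) = -2*11340/(88*95) = -1*567/209 = -567/209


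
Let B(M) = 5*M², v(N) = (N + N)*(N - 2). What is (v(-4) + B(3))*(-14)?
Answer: -1302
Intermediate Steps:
v(N) = 2*N*(-2 + N) (v(N) = (2*N)*(-2 + N) = 2*N*(-2 + N))
(v(-4) + B(3))*(-14) = (2*(-4)*(-2 - 4) + 5*3²)*(-14) = (2*(-4)*(-6) + 5*9)*(-14) = (48 + 45)*(-14) = 93*(-14) = -1302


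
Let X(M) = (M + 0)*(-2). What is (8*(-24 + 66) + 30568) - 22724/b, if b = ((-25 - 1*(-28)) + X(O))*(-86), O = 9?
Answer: 19921718/645 ≈ 30886.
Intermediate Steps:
X(M) = -2*M (X(M) = M*(-2) = -2*M)
b = 1290 (b = ((-25 - 1*(-28)) - 2*9)*(-86) = ((-25 + 28) - 18)*(-86) = (3 - 18)*(-86) = -15*(-86) = 1290)
(8*(-24 + 66) + 30568) - 22724/b = (8*(-24 + 66) + 30568) - 22724/1290 = (8*42 + 30568) - 22724*1/1290 = (336 + 30568) - 11362/645 = 30904 - 11362/645 = 19921718/645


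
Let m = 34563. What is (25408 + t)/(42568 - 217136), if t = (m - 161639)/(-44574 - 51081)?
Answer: -607632329/4174575510 ≈ -0.14556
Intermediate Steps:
t = 127076/95655 (t = (34563 - 161639)/(-44574 - 51081) = -127076/(-95655) = -127076*(-1/95655) = 127076/95655 ≈ 1.3285)
(25408 + t)/(42568 - 217136) = (25408 + 127076/95655)/(42568 - 217136) = (2430529316/95655)/(-174568) = (2430529316/95655)*(-1/174568) = -607632329/4174575510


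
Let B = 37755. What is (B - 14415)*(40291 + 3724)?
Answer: 1027310100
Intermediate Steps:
(B - 14415)*(40291 + 3724) = (37755 - 14415)*(40291 + 3724) = 23340*44015 = 1027310100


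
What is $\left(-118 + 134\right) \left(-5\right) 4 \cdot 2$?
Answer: $-640$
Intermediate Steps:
$\left(-118 + 134\right) \left(-5\right) 4 \cdot 2 = 16 \left(\left(-20\right) 2\right) = 16 \left(-40\right) = -640$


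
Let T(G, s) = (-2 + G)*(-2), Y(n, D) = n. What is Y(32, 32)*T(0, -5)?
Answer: 128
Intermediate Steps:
T(G, s) = 4 - 2*G
Y(32, 32)*T(0, -5) = 32*(4 - 2*0) = 32*(4 + 0) = 32*4 = 128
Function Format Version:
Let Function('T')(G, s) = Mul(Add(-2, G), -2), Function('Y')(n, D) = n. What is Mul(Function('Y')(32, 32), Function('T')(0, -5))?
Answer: 128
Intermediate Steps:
Function('T')(G, s) = Add(4, Mul(-2, G))
Mul(Function('Y')(32, 32), Function('T')(0, -5)) = Mul(32, Add(4, Mul(-2, 0))) = Mul(32, Add(4, 0)) = Mul(32, 4) = 128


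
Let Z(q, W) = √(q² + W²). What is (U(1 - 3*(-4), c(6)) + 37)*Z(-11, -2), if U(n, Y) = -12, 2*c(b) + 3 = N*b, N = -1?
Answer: 125*√5 ≈ 279.51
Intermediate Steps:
c(b) = -3/2 - b/2 (c(b) = -3/2 + (-b)/2 = -3/2 - b/2)
Z(q, W) = √(W² + q²)
(U(1 - 3*(-4), c(6)) + 37)*Z(-11, -2) = (-12 + 37)*√((-2)² + (-11)²) = 25*√(4 + 121) = 25*√125 = 25*(5*√5) = 125*√5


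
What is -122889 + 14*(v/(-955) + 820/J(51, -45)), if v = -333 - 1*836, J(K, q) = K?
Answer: -5973510679/48705 ≈ -1.2265e+5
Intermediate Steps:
v = -1169 (v = -333 - 836 = -1169)
-122889 + 14*(v/(-955) + 820/J(51, -45)) = -122889 + 14*(-1169/(-955) + 820/51) = -122889 + 14*(-1169*(-1/955) + 820*(1/51)) = -122889 + 14*(1169/955 + 820/51) = -122889 + 14*(842719/48705) = -122889 + 11798066/48705 = -5973510679/48705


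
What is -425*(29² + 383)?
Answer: -520200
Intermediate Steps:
-425*(29² + 383) = -425*(841 + 383) = -425*1224 = -520200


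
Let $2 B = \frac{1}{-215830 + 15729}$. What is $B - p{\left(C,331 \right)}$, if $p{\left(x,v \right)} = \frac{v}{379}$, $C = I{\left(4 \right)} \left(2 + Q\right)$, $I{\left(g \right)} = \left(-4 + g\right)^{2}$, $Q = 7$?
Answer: $- \frac{132467241}{151676558} \approx -0.87335$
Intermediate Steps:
$C = 0$ ($C = \left(-4 + 4\right)^{2} \left(2 + 7\right) = 0^{2} \cdot 9 = 0 \cdot 9 = 0$)
$p{\left(x,v \right)} = \frac{v}{379}$ ($p{\left(x,v \right)} = v \frac{1}{379} = \frac{v}{379}$)
$B = - \frac{1}{400202}$ ($B = \frac{1}{2 \left(-215830 + 15729\right)} = \frac{1}{2 \left(-200101\right)} = \frac{1}{2} \left(- \frac{1}{200101}\right) = - \frac{1}{400202} \approx -2.4987 \cdot 10^{-6}$)
$B - p{\left(C,331 \right)} = - \frac{1}{400202} - \frac{1}{379} \cdot 331 = - \frac{1}{400202} - \frac{331}{379} = - \frac{132467241}{151676558}$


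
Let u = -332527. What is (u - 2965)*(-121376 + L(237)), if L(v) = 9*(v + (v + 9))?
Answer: 39262293268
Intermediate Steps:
L(v) = 81 + 18*v (L(v) = 9*(v + (9 + v)) = 9*(9 + 2*v) = 81 + 18*v)
(u - 2965)*(-121376 + L(237)) = (-332527 - 2965)*(-121376 + (81 + 18*237)) = -335492*(-121376 + (81 + 4266)) = -335492*(-121376 + 4347) = -335492*(-117029) = 39262293268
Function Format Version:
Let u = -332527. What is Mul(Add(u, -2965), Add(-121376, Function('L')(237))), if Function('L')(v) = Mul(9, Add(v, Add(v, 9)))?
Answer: 39262293268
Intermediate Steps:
Function('L')(v) = Add(81, Mul(18, v)) (Function('L')(v) = Mul(9, Add(v, Add(9, v))) = Mul(9, Add(9, Mul(2, v))) = Add(81, Mul(18, v)))
Mul(Add(u, -2965), Add(-121376, Function('L')(237))) = Mul(Add(-332527, -2965), Add(-121376, Add(81, Mul(18, 237)))) = Mul(-335492, Add(-121376, Add(81, 4266))) = Mul(-335492, Add(-121376, 4347)) = Mul(-335492, -117029) = 39262293268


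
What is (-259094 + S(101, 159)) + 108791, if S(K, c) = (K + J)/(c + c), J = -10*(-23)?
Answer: -47796023/318 ≈ -1.5030e+5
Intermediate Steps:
J = 230
S(K, c) = (230 + K)/(2*c) (S(K, c) = (K + 230)/(c + c) = (230 + K)/((2*c)) = (230 + K)*(1/(2*c)) = (230 + K)/(2*c))
(-259094 + S(101, 159)) + 108791 = (-259094 + (1/2)*(230 + 101)/159) + 108791 = (-259094 + (1/2)*(1/159)*331) + 108791 = (-259094 + 331/318) + 108791 = -82391561/318 + 108791 = -47796023/318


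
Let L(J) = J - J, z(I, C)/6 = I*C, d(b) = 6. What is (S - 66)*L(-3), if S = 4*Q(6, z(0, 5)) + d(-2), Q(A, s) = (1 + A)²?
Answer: 0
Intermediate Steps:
z(I, C) = 6*C*I (z(I, C) = 6*(I*C) = 6*(C*I) = 6*C*I)
S = 202 (S = 4*(1 + 6)² + 6 = 4*7² + 6 = 4*49 + 6 = 196 + 6 = 202)
L(J) = 0
(S - 66)*L(-3) = (202 - 66)*0 = 136*0 = 0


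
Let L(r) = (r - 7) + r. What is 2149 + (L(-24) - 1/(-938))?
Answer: 1964173/938 ≈ 2094.0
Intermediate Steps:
L(r) = -7 + 2*r (L(r) = (-7 + r) + r = -7 + 2*r)
2149 + (L(-24) - 1/(-938)) = 2149 + ((-7 + 2*(-24)) - 1/(-938)) = 2149 + ((-7 - 48) - 1*(-1/938)) = 2149 + (-55 + 1/938) = 2149 - 51589/938 = 1964173/938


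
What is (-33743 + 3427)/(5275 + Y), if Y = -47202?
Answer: 30316/41927 ≈ 0.72307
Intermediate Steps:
(-33743 + 3427)/(5275 + Y) = (-33743 + 3427)/(5275 - 47202) = -30316/(-41927) = -30316*(-1/41927) = 30316/41927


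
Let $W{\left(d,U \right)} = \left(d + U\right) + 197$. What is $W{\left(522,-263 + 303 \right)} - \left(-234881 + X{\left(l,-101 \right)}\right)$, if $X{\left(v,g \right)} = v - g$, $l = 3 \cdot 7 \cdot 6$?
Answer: $235413$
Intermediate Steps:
$W{\left(d,U \right)} = 197 + U + d$ ($W{\left(d,U \right)} = \left(U + d\right) + 197 = 197 + U + d$)
$l = 126$ ($l = 21 \cdot 6 = 126$)
$W{\left(522,-263 + 303 \right)} - \left(-234881 + X{\left(l,-101 \right)}\right) = \left(197 + \left(-263 + 303\right) + 522\right) - \left(-234881 + \left(126 - -101\right)\right) = \left(197 + 40 + 522\right) - \left(-234881 + \left(126 + 101\right)\right) = 759 - \left(-234881 + 227\right) = 759 - -234654 = 759 + 234654 = 235413$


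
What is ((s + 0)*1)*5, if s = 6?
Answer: 30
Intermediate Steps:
((s + 0)*1)*5 = ((6 + 0)*1)*5 = (6*1)*5 = 6*5 = 30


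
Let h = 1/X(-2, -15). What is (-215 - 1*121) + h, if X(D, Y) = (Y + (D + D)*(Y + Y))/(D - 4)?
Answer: -11762/35 ≈ -336.06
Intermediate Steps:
X(D, Y) = (Y + 4*D*Y)/(-4 + D) (X(D, Y) = (Y + (2*D)*(2*Y))/(-4 + D) = (Y + 4*D*Y)/(-4 + D))
h = -2/35 (h = 1/(-15*(1 + 4*(-2))/(-4 - 2)) = 1/(-15*(1 - 8)/(-6)) = 1/(-15*(-⅙)*(-7)) = 1/(-35/2) = -2/35 ≈ -0.057143)
(-215 - 1*121) + h = (-215 - 1*121) - 2/35 = (-215 - 121) - 2/35 = -336 - 2/35 = -11762/35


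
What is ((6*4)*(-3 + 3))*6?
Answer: 0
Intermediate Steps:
((6*4)*(-3 + 3))*6 = (24*0)*6 = 0*6 = 0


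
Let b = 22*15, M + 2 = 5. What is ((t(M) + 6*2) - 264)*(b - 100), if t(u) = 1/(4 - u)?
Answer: -57730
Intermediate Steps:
M = 3 (M = -2 + 5 = 3)
b = 330
((t(M) + 6*2) - 264)*(b - 100) = ((-1/(-4 + 3) + 6*2) - 264)*(330 - 100) = ((-1/(-1) + 12) - 264)*230 = ((-1*(-1) + 12) - 264)*230 = ((1 + 12) - 264)*230 = (13 - 264)*230 = -251*230 = -57730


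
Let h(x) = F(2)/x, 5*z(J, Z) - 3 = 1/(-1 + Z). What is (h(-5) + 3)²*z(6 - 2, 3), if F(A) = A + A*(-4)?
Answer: 3087/250 ≈ 12.348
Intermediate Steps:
F(A) = -3*A (F(A) = A - 4*A = -3*A)
z(J, Z) = ⅗ + 1/(5*(-1 + Z))
h(x) = -6/x (h(x) = (-3*2)/x = -6/x)
(h(-5) + 3)²*z(6 - 2, 3) = (-6/(-5) + 3)²*((-2 + 3*3)/(5*(-1 + 3))) = (-6*(-⅕) + 3)²*((⅕)*(-2 + 9)/2) = (6/5 + 3)²*((⅕)*(½)*7) = (21/5)²*(7/10) = (441/25)*(7/10) = 3087/250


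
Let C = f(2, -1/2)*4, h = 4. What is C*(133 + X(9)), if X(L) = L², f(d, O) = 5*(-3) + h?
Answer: -9416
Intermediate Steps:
f(d, O) = -11 (f(d, O) = 5*(-3) + 4 = -15 + 4 = -11)
C = -44 (C = -11*4 = -44)
C*(133 + X(9)) = -44*(133 + 9²) = -44*(133 + 81) = -44*214 = -9416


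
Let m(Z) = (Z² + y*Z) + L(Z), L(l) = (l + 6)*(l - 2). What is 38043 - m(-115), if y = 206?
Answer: 35755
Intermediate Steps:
L(l) = (-2 + l)*(6 + l) (L(l) = (6 + l)*(-2 + l) = (-2 + l)*(6 + l))
m(Z) = -12 + 2*Z² + 210*Z (m(Z) = (Z² + 206*Z) + (-12 + Z² + 4*Z) = -12 + 2*Z² + 210*Z)
38043 - m(-115) = 38043 - (-12 + 2*(-115)² + 210*(-115)) = 38043 - (-12 + 2*13225 - 24150) = 38043 - (-12 + 26450 - 24150) = 38043 - 1*2288 = 38043 - 2288 = 35755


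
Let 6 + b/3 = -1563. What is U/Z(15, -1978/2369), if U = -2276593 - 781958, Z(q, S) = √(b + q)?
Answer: 1019517*I*√1173/782 ≈ 44652.0*I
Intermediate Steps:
b = -4707 (b = -18 + 3*(-1563) = -18 - 4689 = -4707)
Z(q, S) = √(-4707 + q)
U = -3058551
U/Z(15, -1978/2369) = -3058551/√(-4707 + 15) = -3058551*(-I*√1173/2346) = -(-1019517)*I*√1173/782 = 1019517*I*√1173/782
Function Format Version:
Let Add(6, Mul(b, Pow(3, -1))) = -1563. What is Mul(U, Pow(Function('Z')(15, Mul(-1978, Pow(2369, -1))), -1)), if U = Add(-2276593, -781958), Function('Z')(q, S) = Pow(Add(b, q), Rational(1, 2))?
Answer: Mul(Rational(1019517, 782), I, Pow(1173, Rational(1, 2))) ≈ Mul(44652., I)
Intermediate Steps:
b = -4707 (b = Add(-18, Mul(3, -1563)) = Add(-18, -4689) = -4707)
Function('Z')(q, S) = Pow(Add(-4707, q), Rational(1, 2))
U = -3058551
Mul(U, Pow(Function('Z')(15, Mul(-1978, Pow(2369, -1))), -1)) = Mul(-3058551, Pow(Pow(Add(-4707, 15), Rational(1, 2)), -1)) = Mul(-3058551, Pow(Pow(-4692, Rational(1, 2)), -1)) = Mul(-3058551, Pow(Mul(2, I, Pow(1173, Rational(1, 2))), -1)) = Mul(-3058551, Mul(Rational(-1, 2346), I, Pow(1173, Rational(1, 2)))) = Mul(Rational(1019517, 782), I, Pow(1173, Rational(1, 2)))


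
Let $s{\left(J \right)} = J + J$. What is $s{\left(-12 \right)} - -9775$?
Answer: $9751$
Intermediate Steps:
$s{\left(J \right)} = 2 J$
$s{\left(-12 \right)} - -9775 = 2 \left(-12\right) - -9775 = -24 + 9775 = 9751$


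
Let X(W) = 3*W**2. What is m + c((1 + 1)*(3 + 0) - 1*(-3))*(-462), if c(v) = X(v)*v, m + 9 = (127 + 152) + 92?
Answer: -1010032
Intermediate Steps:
m = 362 (m = -9 + ((127 + 152) + 92) = -9 + (279 + 92) = -9 + 371 = 362)
c(v) = 3*v**3 (c(v) = (3*v**2)*v = 3*v**3)
m + c((1 + 1)*(3 + 0) - 1*(-3))*(-462) = 362 + (3*((1 + 1)*(3 + 0) - 1*(-3))**3)*(-462) = 362 + (3*(2*3 + 3)**3)*(-462) = 362 + (3*(6 + 3)**3)*(-462) = 362 + (3*9**3)*(-462) = 362 + (3*729)*(-462) = 362 + 2187*(-462) = 362 - 1010394 = -1010032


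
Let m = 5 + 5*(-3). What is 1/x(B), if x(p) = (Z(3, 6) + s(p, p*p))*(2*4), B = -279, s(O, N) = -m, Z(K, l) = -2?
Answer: 1/64 ≈ 0.015625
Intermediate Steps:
m = -10 (m = 5 - 15 = -10)
s(O, N) = 10 (s(O, N) = -1*(-10) = 10)
x(p) = 64 (x(p) = (-2 + 10)*(2*4) = 8*8 = 64)
1/x(B) = 1/64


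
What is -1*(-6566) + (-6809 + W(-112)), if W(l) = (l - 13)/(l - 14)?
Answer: -30493/126 ≈ -242.01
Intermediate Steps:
W(l) = (-13 + l)/(-14 + l)
-1*(-6566) + (-6809 + W(-112)) = -1*(-6566) + (-6809 + (-13 - 112)/(-14 - 112)) = 6566 + (-6809 - 125/(-126)) = 6566 + (-6809 - 1/126*(-125)) = 6566 + (-6809 + 125/126) = 6566 - 857809/126 = -30493/126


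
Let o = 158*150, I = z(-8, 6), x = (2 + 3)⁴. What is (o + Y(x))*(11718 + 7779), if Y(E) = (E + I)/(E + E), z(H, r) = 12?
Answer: 577611044589/1250 ≈ 4.6209e+8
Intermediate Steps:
x = 625 (x = 5⁴ = 625)
I = 12
o = 23700
Y(E) = (12 + E)/(2*E) (Y(E) = (E + 12)/(E + E) = (12 + E)/((2*E)) = (12 + E)*(1/(2*E)) = (12 + E)/(2*E))
(o + Y(x))*(11718 + 7779) = (23700 + (½)*(12 + 625)/625)*(11718 + 7779) = (23700 + (½)*(1/625)*637)*19497 = (23700 + 637/1250)*19497 = (29625637/1250)*19497 = 577611044589/1250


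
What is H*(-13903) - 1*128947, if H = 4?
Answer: -184559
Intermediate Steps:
H*(-13903) - 1*128947 = 4*(-13903) - 1*128947 = -55612 - 128947 = -184559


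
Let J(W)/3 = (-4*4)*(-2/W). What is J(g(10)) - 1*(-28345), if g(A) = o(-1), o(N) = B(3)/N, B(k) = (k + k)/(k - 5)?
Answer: 28377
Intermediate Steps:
B(k) = 2*k/(-5 + k) (B(k) = (2*k)/(-5 + k) = 2*k/(-5 + k))
o(N) = -3/N (o(N) = (2*3/(-5 + 3))/N = (2*3/(-2))/N = (2*3*(-½))/N = -3/N)
g(A) = 3 (g(A) = -3/(-1) = -3*(-1) = 3)
J(W) = 96/W (J(W) = 3*((-4*4)*(-2/W)) = 3*(-(-32)/W) = 3*(32/W) = 96/W)
J(g(10)) - 1*(-28345) = 96/3 - 1*(-28345) = 96*(⅓) + 28345 = 32 + 28345 = 28377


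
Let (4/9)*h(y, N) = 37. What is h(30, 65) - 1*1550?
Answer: -5867/4 ≈ -1466.8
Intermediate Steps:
h(y, N) = 333/4 (h(y, N) = (9/4)*37 = 333/4)
h(30, 65) - 1*1550 = 333/4 - 1*1550 = 333/4 - 1550 = -5867/4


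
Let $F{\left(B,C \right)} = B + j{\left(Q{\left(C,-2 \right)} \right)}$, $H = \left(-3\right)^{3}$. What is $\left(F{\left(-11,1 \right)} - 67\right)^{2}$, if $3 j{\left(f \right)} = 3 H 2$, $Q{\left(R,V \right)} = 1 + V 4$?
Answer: $17424$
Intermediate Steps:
$H = -27$
$Q{\left(R,V \right)} = 1 + 4 V$
$j{\left(f \right)} = -54$ ($j{\left(f \right)} = \frac{3 \left(-27\right) 2}{3} = \frac{\left(-81\right) 2}{3} = \frac{1}{3} \left(-162\right) = -54$)
$F{\left(B,C \right)} = -54 + B$ ($F{\left(B,C \right)} = B - 54 = -54 + B$)
$\left(F{\left(-11,1 \right)} - 67\right)^{2} = \left(\left(-54 - 11\right) - 67\right)^{2} = \left(-65 - 67\right)^{2} = \left(-132\right)^{2} = 17424$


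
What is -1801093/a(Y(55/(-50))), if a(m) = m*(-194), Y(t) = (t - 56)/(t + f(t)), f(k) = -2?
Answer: 55833883/110774 ≈ 504.03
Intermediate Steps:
Y(t) = (-56 + t)/(-2 + t) (Y(t) = (t - 56)/(t - 2) = (-56 + t)/(-2 + t))
a(m) = -194*m
-1801093/a(Y(55/(-50))) = -1801093*(-(-2 + 55/(-50))/(194*(-56 + 55/(-50)))) = -1801093*(-(-2 + 55*(-1/50))/(194*(-56 + 55*(-1/50)))) = -1801093*(-(-2 - 11/10)/(194*(-56 - 11/10))) = -1801093/((-194*(-571)/((-31/10)*10))) = -1801093/((-(-1940)*(-571)/(31*10))) = -1801093/((-194*571/31)) = -1801093/(-110774/31) = -1801093*(-31/110774) = 55833883/110774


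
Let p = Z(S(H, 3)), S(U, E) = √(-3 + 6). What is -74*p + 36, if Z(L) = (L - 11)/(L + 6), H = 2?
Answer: 2098/11 - 1258*√3/33 ≈ 124.70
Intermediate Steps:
S(U, E) = √3
Z(L) = (-11 + L)/(6 + L)
p = (-11 + √3)/(6 + √3) ≈ -1.1986
-74*p + 36 = -74*(-23/11 + 17*√3/33) + 36 = (1702/11 - 1258*√3/33) + 36 = 2098/11 - 1258*√3/33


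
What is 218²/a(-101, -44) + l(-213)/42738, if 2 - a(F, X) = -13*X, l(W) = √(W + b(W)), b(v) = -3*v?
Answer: -23762/285 + √426/42738 ≈ -83.375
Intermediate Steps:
l(W) = √2*√(-W) (l(W) = √(W - 3*W) = √(-2*W) = √2*√(-W))
a(F, X) = 2 + 13*X (a(F, X) = 2 - (-13)*X = 2 + 13*X)
218²/a(-101, -44) + l(-213)/42738 = 218²/(2 + 13*(-44)) + (√2*√(-1*(-213)))/42738 = 47524/(2 - 572) + (√2*√213)*(1/42738) = 47524/(-570) + √426*(1/42738) = 47524*(-1/570) + √426/42738 = -23762/285 + √426/42738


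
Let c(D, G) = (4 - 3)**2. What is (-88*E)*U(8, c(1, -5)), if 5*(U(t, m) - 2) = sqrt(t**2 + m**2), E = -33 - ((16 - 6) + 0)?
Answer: 7568 + 3784*sqrt(65)/5 ≈ 13670.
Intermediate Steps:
c(D, G) = 1 (c(D, G) = 1**2 = 1)
E = -43 (E = -33 - (10 + 0) = -33 - 1*10 = -33 - 10 = -43)
U(t, m) = 2 + sqrt(m**2 + t**2)/5 (U(t, m) = 2 + sqrt(t**2 + m**2)/5 = 2 + sqrt(m**2 + t**2)/5)
(-88*E)*U(8, c(1, -5)) = (-88*(-43))*(2 + sqrt(1**2 + 8**2)/5) = 3784*(2 + sqrt(1 + 64)/5) = 3784*(2 + sqrt(65)/5) = 7568 + 3784*sqrt(65)/5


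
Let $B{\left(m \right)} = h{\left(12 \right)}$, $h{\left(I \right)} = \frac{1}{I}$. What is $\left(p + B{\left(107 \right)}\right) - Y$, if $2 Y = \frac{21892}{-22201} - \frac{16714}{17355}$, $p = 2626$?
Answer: $\frac{1349601453351}{513731140} \approx 2627.1$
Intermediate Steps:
$B{\left(m \right)} = \frac{1}{12}$
$Y = - \frac{375501587}{385298355}$ ($Y = \frac{\frac{21892}{-22201} - \frac{16714}{17355}}{2} = \frac{21892 \left(- \frac{1}{22201}\right) - \frac{16714}{17355}}{2} = \frac{- \frac{21892}{22201} - \frac{16714}{17355}}{2} = \frac{1}{2} \left(- \frac{751003174}{385298355}\right) = - \frac{375501587}{385298355} \approx -0.97457$)
$\left(p + B{\left(107 \right)}\right) - Y = \left(2626 + \frac{1}{12}\right) - - \frac{375501587}{385298355} = \frac{31513}{12} + \frac{375501587}{385298355} = \frac{1349601453351}{513731140}$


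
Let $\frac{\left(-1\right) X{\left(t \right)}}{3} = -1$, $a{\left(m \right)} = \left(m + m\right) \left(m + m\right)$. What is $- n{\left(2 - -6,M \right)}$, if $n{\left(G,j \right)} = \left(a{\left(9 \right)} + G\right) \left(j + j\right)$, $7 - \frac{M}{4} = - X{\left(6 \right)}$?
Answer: $-26560$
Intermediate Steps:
$a{\left(m \right)} = 4 m^{2}$ ($a{\left(m \right)} = 2 m 2 m = 4 m^{2}$)
$X{\left(t \right)} = 3$ ($X{\left(t \right)} = \left(-3\right) \left(-1\right) = 3$)
$M = 40$ ($M = 28 - 4 \left(\left(-1\right) 3\right) = 28 - -12 = 28 + 12 = 40$)
$n{\left(G,j \right)} = 2 j \left(324 + G\right)$ ($n{\left(G,j \right)} = \left(4 \cdot 9^{2} + G\right) \left(j + j\right) = \left(4 \cdot 81 + G\right) 2 j = \left(324 + G\right) 2 j = 2 j \left(324 + G\right)$)
$- n{\left(2 - -6,M \right)} = - 2 \cdot 40 \left(324 + \left(2 - -6\right)\right) = - 2 \cdot 40 \left(324 + \left(2 + 6\right)\right) = - 2 \cdot 40 \left(324 + 8\right) = - 2 \cdot 40 \cdot 332 = \left(-1\right) 26560 = -26560$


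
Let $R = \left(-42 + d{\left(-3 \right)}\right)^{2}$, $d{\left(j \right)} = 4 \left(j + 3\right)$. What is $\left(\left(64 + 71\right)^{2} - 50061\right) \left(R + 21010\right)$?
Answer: $-725033064$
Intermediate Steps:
$d{\left(j \right)} = 12 + 4 j$ ($d{\left(j \right)} = 4 \left(3 + j\right) = 12 + 4 j$)
$R = 1764$ ($R = \left(-42 + \left(12 + 4 \left(-3\right)\right)\right)^{2} = \left(-42 + \left(12 - 12\right)\right)^{2} = \left(-42 + 0\right)^{2} = \left(-42\right)^{2} = 1764$)
$\left(\left(64 + 71\right)^{2} - 50061\right) \left(R + 21010\right) = \left(\left(64 + 71\right)^{2} - 50061\right) \left(1764 + 21010\right) = \left(135^{2} - 50061\right) 22774 = \left(18225 - 50061\right) 22774 = \left(-31836\right) 22774 = -725033064$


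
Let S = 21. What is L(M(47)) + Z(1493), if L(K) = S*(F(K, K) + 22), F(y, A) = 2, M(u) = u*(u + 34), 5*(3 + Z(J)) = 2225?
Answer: 946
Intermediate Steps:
Z(J) = 442 (Z(J) = -3 + (⅕)*2225 = -3 + 445 = 442)
M(u) = u*(34 + u)
L(K) = 504 (L(K) = 21*(2 + 22) = 21*24 = 504)
L(M(47)) + Z(1493) = 504 + 442 = 946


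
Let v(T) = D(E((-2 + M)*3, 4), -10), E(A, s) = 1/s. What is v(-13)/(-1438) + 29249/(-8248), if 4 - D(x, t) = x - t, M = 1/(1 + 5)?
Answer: -2625532/741289 ≈ -3.5418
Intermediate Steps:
M = 1/6 ≈ 0.16667
D(x, t) = 4 + t - x (D(x, t) = 4 - (x - t) = 4 + (t - x) = 4 + t - x)
v(T) = -25/4 (v(T) = 4 - 10 - 1/4 = -25/4)
v(-13)/(-1438) + 29249/(-8248) = -25/4/(-1438) + 29249/(-8248) = -25/4*(-1/1438) + 29249*(-1/8248) = 25/5752 - 29249/8248 = -2625532/741289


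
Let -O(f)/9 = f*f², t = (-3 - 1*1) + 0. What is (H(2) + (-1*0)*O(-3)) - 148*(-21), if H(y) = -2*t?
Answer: 3116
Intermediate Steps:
t = -4 (t = (-3 - 1) + 0 = -4 + 0 = -4)
O(f) = -9*f³ (O(f) = -9*f*f² = -9*f³)
H(y) = 8 (H(y) = -2*(-4) = 8)
(H(2) + (-1*0)*O(-3)) - 148*(-21) = (8 + (-1*0)*(-9*(-3)³)) - 148*(-21) = (8 + 0*(-9*(-27))) + 3108 = (8 + 0*243) + 3108 = (8 + 0) + 3108 = 8 + 3108 = 3116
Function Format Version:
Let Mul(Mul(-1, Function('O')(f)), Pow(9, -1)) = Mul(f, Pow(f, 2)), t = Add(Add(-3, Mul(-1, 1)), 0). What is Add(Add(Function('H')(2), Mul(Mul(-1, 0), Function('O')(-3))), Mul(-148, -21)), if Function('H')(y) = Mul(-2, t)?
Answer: 3116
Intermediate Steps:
t = -4 (t = Add(Add(-3, -1), 0) = Add(-4, 0) = -4)
Function('O')(f) = Mul(-9, Pow(f, 3)) (Function('O')(f) = Mul(-9, Mul(f, Pow(f, 2))) = Mul(-9, Pow(f, 3)))
Function('H')(y) = 8 (Function('H')(y) = Mul(-2, -4) = 8)
Add(Add(Function('H')(2), Mul(Mul(-1, 0), Function('O')(-3))), Mul(-148, -21)) = Add(Add(8, Mul(Mul(-1, 0), Mul(-9, Pow(-3, 3)))), Mul(-148, -21)) = Add(Add(8, Mul(0, Mul(-9, -27))), 3108) = Add(Add(8, Mul(0, 243)), 3108) = Add(Add(8, 0), 3108) = Add(8, 3108) = 3116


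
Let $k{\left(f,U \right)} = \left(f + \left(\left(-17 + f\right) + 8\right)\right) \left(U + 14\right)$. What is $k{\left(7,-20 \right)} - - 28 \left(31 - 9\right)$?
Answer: $586$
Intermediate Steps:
$k{\left(f,U \right)} = \left(-9 + 2 f\right) \left(14 + U\right)$ ($k{\left(f,U \right)} = \left(f + \left(-9 + f\right)\right) \left(14 + U\right) = \left(-9 + 2 f\right) \left(14 + U\right)$)
$k{\left(7,-20 \right)} - - 28 \left(31 - 9\right) = \left(-126 - -180 + 28 \cdot 7 + 2 \left(-20\right) 7\right) - - 28 \left(31 - 9\right) = \left(-126 + 180 + 196 - 280\right) - \left(-28\right) 22 = -30 - -616 = -30 + 616 = 586$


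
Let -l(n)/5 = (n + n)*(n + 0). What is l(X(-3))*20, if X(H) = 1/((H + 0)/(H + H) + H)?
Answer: -32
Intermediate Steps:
X(H) = 1/(½ + H) (X(H) = 1/(H/((2*H)) + H) = 1/(H*(1/(2*H)) + H) = 1/(½ + H))
l(n) = -10*n² (l(n) = -5*(n + n)*(n + 0) = -5*2*n*n = -10*n²)
l(X(-3))*20 = -10*4/(1 + 2*(-3))²*20 = -10*4/(1 - 6)²*20 = -10*(2/(-5))²*20 = -10*(2*(-⅕))²*20 = -10*(-⅖)²*20 = -10*4/25*20 = -8/5*20 = -32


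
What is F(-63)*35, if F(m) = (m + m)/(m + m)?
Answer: 35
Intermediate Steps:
F(m) = 1 (F(m) = (2*m)/((2*m)) = (2*m)*(1/(2*m)) = 1)
F(-63)*35 = 1*35 = 35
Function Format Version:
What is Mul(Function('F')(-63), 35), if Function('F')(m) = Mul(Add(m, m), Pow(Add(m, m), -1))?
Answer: 35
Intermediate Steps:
Function('F')(m) = 1 (Function('F')(m) = Mul(Mul(2, m), Pow(Mul(2, m), -1)) = Mul(Mul(2, m), Mul(Rational(1, 2), Pow(m, -1))) = 1)
Mul(Function('F')(-63), 35) = Mul(1, 35) = 35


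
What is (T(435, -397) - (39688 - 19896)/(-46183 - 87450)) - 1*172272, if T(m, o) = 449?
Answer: -22961203167/133633 ≈ -1.7182e+5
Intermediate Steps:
(T(435, -397) - (39688 - 19896)/(-46183 - 87450)) - 1*172272 = (449 - (39688 - 19896)/(-46183 - 87450)) - 1*172272 = (449 - 19792/(-133633)) - 172272 = (449 - 19792*(-1)/133633) - 172272 = (449 - 1*(-19792/133633)) - 172272 = (449 + 19792/133633) - 172272 = 60021009/133633 - 172272 = -22961203167/133633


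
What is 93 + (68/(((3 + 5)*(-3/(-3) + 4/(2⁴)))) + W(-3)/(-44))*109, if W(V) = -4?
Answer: 46426/55 ≈ 844.11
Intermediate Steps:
93 + (68/(((3 + 5)*(-3/(-3) + 4/(2⁴)))) + W(-3)/(-44))*109 = 93 + (68/(((3 + 5)*(-3/(-3) + 4/(2⁴)))) - 4/(-44))*109 = 93 + (68/((8*(-3*(-⅓) + 4/16))) - 4*(-1/44))*109 = 93 + (68/((8*(1 + 4*(1/16)))) + 1/11)*109 = 93 + (68/((8*(1 + ¼))) + 1/11)*109 = 93 + (68/((8*(5/4))) + 1/11)*109 = 93 + (68/10 + 1/11)*109 = 93 + (68*(⅒) + 1/11)*109 = 93 + (34/5 + 1/11)*109 = 93 + (379/55)*109 = 93 + 41311/55 = 46426/55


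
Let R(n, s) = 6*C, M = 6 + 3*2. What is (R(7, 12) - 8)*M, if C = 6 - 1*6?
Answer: -96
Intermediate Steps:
C = 0 (C = 6 - 6 = 0)
M = 12 (M = 6 + 6 = 12)
R(n, s) = 0 (R(n, s) = 6*0 = 0)
(R(7, 12) - 8)*M = (0 - 8)*12 = -8*12 = -96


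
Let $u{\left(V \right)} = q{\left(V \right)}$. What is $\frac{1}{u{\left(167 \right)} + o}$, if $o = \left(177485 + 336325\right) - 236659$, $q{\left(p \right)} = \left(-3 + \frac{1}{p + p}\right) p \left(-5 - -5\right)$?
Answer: $\frac{1}{277151} \approx 3.6081 \cdot 10^{-6}$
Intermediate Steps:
$q{\left(p \right)} = 0$ ($q{\left(p \right)} = \left(-3 + \frac{1}{2 p}\right) p \left(-5 + 5\right) = \left(-3 + \frac{1}{2 p}\right) p 0 = \left(-3 + \frac{1}{2 p}\right) 0 = 0$)
$u{\left(V \right)} = 0$
$o = 277151$ ($o = 513810 - 236659 = 277151$)
$\frac{1}{u{\left(167 \right)} + o} = \frac{1}{0 + 277151} = \frac{1}{277151}$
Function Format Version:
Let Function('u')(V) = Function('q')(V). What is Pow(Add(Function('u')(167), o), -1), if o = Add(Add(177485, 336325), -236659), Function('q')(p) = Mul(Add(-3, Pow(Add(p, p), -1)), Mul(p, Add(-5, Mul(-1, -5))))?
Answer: Rational(1, 277151) ≈ 3.6081e-6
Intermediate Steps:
Function('q')(p) = 0 (Function('q')(p) = Mul(Add(-3, Pow(Mul(2, p), -1)), Mul(p, Add(-5, 5))) = Mul(Add(-3, Mul(Rational(1, 2), Pow(p, -1))), Mul(p, 0)) = Mul(Add(-3, Mul(Rational(1, 2), Pow(p, -1))), 0) = 0)
Function('u')(V) = 0
o = 277151 (o = Add(513810, -236659) = 277151)
Pow(Add(Function('u')(167), o), -1) = Pow(Add(0, 277151), -1) = Pow(277151, -1) = Rational(1, 277151)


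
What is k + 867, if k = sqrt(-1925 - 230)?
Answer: 867 + I*sqrt(2155) ≈ 867.0 + 46.422*I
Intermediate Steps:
k = I*sqrt(2155) (k = sqrt(-2155) = I*sqrt(2155) ≈ 46.422*I)
k + 867 = I*sqrt(2155) + 867 = 867 + I*sqrt(2155)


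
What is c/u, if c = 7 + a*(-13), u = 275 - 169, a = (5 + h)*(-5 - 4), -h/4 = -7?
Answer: 1934/53 ≈ 36.491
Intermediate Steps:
h = 28 (h = -4*(-7) = 28)
a = -297 (a = (5 + 28)*(-5 - 4) = 33*(-9) = -297)
u = 106
c = 3868 (c = 7 - 297*(-13) = 7 + 3861 = 3868)
c/u = 3868/106 = 3868*(1/106) = 1934/53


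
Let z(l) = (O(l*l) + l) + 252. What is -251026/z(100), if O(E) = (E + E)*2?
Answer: -125513/20176 ≈ -6.2209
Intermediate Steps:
O(E) = 4*E (O(E) = (2*E)*2 = 4*E)
z(l) = 252 + l + 4*l² (z(l) = (4*(l*l) + l) + 252 = (4*l² + l) + 252 = (l + 4*l²) + 252 = 252 + l + 4*l²)
-251026/z(100) = -251026/(252 + 100 + 4*100²) = -251026/(252 + 100 + 4*10000) = -251026/(252 + 100 + 40000) = -251026/40352 = -251026*1/40352 = -125513/20176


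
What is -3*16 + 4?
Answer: -44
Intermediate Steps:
-3*16 + 4 = -48 + 4 = -44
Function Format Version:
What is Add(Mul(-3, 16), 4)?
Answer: -44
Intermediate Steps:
Add(Mul(-3, 16), 4) = Add(-48, 4) = -44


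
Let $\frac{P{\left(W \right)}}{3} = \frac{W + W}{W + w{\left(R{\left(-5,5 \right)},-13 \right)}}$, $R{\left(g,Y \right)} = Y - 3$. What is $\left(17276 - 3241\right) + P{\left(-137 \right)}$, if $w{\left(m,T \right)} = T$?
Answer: $\frac{351012}{25} \approx 14040.0$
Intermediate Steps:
$R{\left(g,Y \right)} = -3 + Y$ ($R{\left(g,Y \right)} = Y - 3 = -3 + Y$)
$P{\left(W \right)} = \frac{6 W}{-13 + W}$ ($P{\left(W \right)} = 3 \frac{W + W}{W - 13} = 3 \frac{2 W}{-13 + W} = \frac{6 W}{-13 + W}$)
$\left(17276 - 3241\right) + P{\left(-137 \right)} = \left(17276 - 3241\right) + 6 \left(-137\right) \frac{1}{-13 - 137} = 14035 + 6 \left(-137\right) \frac{1}{-150} = 14035 + 6 \left(-137\right) \left(- \frac{1}{150}\right) = 14035 + \frac{137}{25} = \frac{351012}{25}$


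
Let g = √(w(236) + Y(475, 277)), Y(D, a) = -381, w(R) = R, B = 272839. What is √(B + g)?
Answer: √(272839 + I*√145) ≈ 522.34 + 0.01*I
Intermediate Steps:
g = I*√145 (g = √(236 - 381) = √(-145) = I*√145 ≈ 12.042*I)
√(B + g) = √(272839 + I*√145)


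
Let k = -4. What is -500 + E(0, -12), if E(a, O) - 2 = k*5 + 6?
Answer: -512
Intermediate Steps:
E(a, O) = -12 (E(a, O) = 2 + (-4*5 + 6) = 2 + (-20 + 6) = 2 - 14 = -12)
-500 + E(0, -12) = -500 - 12 = -512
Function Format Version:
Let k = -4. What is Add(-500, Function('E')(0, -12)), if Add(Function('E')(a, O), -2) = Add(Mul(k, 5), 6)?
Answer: -512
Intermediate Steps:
Function('E')(a, O) = -12 (Function('E')(a, O) = Add(2, Add(Mul(-4, 5), 6)) = Add(2, Add(-20, 6)) = Add(2, -14) = -12)
Add(-500, Function('E')(0, -12)) = Add(-500, -12) = -512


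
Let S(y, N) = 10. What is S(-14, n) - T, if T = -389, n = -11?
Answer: 399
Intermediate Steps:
S(-14, n) - T = 10 - 1*(-389) = 10 + 389 = 399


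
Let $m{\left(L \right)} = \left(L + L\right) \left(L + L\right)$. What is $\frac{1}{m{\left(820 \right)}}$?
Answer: $\frac{1}{2689600} \approx 3.718 \cdot 10^{-7}$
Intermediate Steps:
$m{\left(L \right)} = 4 L^{2}$ ($m{\left(L \right)} = 2 L 2 L = 4 L^{2}$)
$\frac{1}{m{\left(820 \right)}} = \frac{1}{4 \cdot 820^{2}} = \frac{1}{4 \cdot 672400} = \frac{1}{2689600}$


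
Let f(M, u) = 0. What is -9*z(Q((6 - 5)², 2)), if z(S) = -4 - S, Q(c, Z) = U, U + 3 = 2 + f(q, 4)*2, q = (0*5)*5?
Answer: 27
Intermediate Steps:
q = 0 (q = 0*5 = 0)
U = -1 (U = -3 + (2 + 0*2) = -3 + (2 + 0) = -3 + 2 = -1)
Q(c, Z) = -1
-9*z(Q((6 - 5)², 2)) = -9*(-4 - 1*(-1)) = -9*(-4 + 1) = -9*(-3) = 27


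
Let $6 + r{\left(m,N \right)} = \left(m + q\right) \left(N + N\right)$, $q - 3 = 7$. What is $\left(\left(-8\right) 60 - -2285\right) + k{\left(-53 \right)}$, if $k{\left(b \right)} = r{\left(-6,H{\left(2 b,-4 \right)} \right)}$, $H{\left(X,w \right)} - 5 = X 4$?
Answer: $-1553$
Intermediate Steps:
$q = 10$ ($q = 3 + 7 = 10$)
$H{\left(X,w \right)} = 5 + 4 X$ ($H{\left(X,w \right)} = 5 + X 4 = 5 + 4 X$)
$r{\left(m,N \right)} = -6 + 2 N \left(10 + m\right)$ ($r{\left(m,N \right)} = -6 + \left(m + 10\right) \left(N + N\right) = -6 + \left(10 + m\right) 2 N = -6 + 2 N \left(10 + m\right)$)
$k{\left(b \right)} = 34 + 64 b$ ($k{\left(b \right)} = -6 + 20 \left(5 + 4 \cdot 2 b\right) + 2 \left(5 + 4 \cdot 2 b\right) \left(-6\right) = -6 + 20 \left(5 + 8 b\right) + 2 \left(5 + 8 b\right) \left(-6\right) = -6 + \left(100 + 160 b\right) - \left(60 + 96 b\right) = 34 + 64 b$)
$\left(\left(-8\right) 60 - -2285\right) + k{\left(-53 \right)} = \left(\left(-8\right) 60 - -2285\right) + \left(34 + 64 \left(-53\right)\right) = \left(-480 + 2285\right) + \left(34 - 3392\right) = 1805 - 3358 = -1553$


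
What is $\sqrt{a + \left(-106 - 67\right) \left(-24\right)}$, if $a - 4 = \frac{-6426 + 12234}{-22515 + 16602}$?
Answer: $\frac{2 \sqrt{448377315}}{657} \approx 64.459$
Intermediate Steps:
$a = \frac{5948}{1971}$ ($a = 4 + \frac{-6426 + 12234}{-22515 + 16602} = 4 + \frac{5808}{-5913} = 4 + 5808 \left(- \frac{1}{5913}\right) = 4 - \frac{1936}{1971} = \frac{5948}{1971} \approx 3.0178$)
$\sqrt{a + \left(-106 - 67\right) \left(-24\right)} = \sqrt{\frac{5948}{1971} + \left(-106 - 67\right) \left(-24\right)} = \sqrt{\frac{5948}{1971} - -4152} = \sqrt{\frac{5948}{1971} + 4152} = \sqrt{\frac{8189540}{1971}} = \frac{2 \sqrt{448377315}}{657}$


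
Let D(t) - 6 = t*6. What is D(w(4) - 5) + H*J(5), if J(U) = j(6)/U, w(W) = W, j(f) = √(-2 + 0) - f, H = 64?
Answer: -384/5 + 64*I*√2/5 ≈ -76.8 + 18.102*I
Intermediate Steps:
j(f) = -f + I*√2 (j(f) = √(-2) - f = I*√2 - f = -f + I*√2)
J(U) = (-6 + I*√2)/U (J(U) = (-1*6 + I*√2)/U = (-6 + I*√2)/U)
D(t) = 6 + 6*t (D(t) = 6 + t*6 = 6 + 6*t)
D(w(4) - 5) + H*J(5) = (6 + 6*(4 - 5)) + 64*((-6 + I*√2)/5) = (6 + 6*(-1)) + 64*((-6 + I*√2)/5) = (6 - 6) + 64*(-6/5 + I*√2/5) = 0 + (-384/5 + 64*I*√2/5) = -384/5 + 64*I*√2/5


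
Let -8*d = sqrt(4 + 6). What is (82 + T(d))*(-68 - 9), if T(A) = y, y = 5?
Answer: -6699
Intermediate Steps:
d = -sqrt(10)/8 (d = -sqrt(4 + 6)/8 = -sqrt(10)/8 ≈ -0.39528)
T(A) = 5
(82 + T(d))*(-68 - 9) = (82 + 5)*(-68 - 9) = 87*(-77) = -6699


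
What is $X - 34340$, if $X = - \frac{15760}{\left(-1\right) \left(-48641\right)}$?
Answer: $- \frac{1670347700}{48641} \approx -34340.0$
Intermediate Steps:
$X = - \frac{15760}{48641} \approx -0.32401$
$X - 34340 = - \frac{15760}{48641} - 34340 = - \frac{1670347700}{48641}$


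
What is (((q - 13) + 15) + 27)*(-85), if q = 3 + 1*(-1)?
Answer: -2635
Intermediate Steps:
q = 2 (q = 3 - 1 = 2)
(((q - 13) + 15) + 27)*(-85) = (((2 - 13) + 15) + 27)*(-85) = ((-11 + 15) + 27)*(-85) = (4 + 27)*(-85) = 31*(-85) = -2635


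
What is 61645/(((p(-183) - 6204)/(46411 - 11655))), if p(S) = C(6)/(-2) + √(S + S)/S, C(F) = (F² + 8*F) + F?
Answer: -490026148844508/1429230037 + 428506724*I*√366/1429230037 ≈ -3.4286e+5 + 5.7358*I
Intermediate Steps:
C(F) = F² + 9*F
p(S) = -45 + √2/√S (p(S) = (6*(9 + 6))/(-2) + √(S + S)/S = (6*15)*(-½) + √(2*S)/S = 90*(-½) + (√2*√S)/S = -45 + √2/√S)
61645/(((p(-183) - 6204)/(46411 - 11655))) = 61645/((((-45 + √2/√(-183)) - 6204)/(46411 - 11655))) = 61645/((((-45 + √2*(-I*√183/183)) - 6204)/34756)) = 61645/((((-45 - I*√366/183) - 6204)*(1/34756))) = 61645/(((-6249 - I*√366/183)*(1/34756))) = 61645/(-6249/34756 - I*√366/6360348)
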